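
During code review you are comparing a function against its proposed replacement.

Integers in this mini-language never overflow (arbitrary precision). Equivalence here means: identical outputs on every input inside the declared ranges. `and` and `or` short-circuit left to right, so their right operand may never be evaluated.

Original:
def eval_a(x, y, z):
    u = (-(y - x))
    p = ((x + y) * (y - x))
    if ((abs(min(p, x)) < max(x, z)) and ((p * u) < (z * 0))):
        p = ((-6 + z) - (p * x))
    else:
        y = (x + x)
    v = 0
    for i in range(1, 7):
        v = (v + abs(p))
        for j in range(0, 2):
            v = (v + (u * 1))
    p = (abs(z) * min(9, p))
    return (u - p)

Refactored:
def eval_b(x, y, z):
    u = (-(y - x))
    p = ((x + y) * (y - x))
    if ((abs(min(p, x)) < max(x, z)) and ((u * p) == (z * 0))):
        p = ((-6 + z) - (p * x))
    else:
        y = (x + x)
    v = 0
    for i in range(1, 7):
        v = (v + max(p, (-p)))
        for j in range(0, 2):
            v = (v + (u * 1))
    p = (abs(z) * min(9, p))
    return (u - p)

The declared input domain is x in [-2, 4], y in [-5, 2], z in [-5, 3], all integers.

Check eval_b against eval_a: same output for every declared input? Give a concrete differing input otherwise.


Try x=-2, y=-2, z=3.
eval_a: u := 0 | p := 0 | ((abs(min(p, x)) < max(x, z)) and ((p * u) < (z * 0))): false | y := -4 | v := 0 | iter i=1: | v := 0 | iter j=0: | v := 0 | iter j=1: | v := 0 | iter i=2: | v := 0 | iter j=0: | v := 0 | iter j=1: | v := 0 | iter i=3: | v := 0 | iter j=0: | v := 0 | iter j=1: | v := 0 | iter i=4: | v := 0 | iter j=0: | v := 0 | iter j=1: | v := 0 | iter i=5: | v := 0 | iter j=0: | v := 0 | iter j=1: | v := 0 | iter i=6: | v := 0 | iter j=0: | v := 0 | iter j=1: | v := 0 | p := 0 | result 0
eval_b: u := 0 | p := 0 | ((abs(min(p, x)) < max(x, z)) and ((u * p) == (z * 0))): true | p := -3 | v := 0 | iter i=1: | v := 3 | iter j=0: | v := 3 | iter j=1: | v := 3 | iter i=2: | v := 6 | iter j=0: | v := 6 | iter j=1: | v := 6 | iter i=3: | v := 9 | iter j=0: | v := 9 | iter j=1: | v := 9 | iter i=4: | v := 12 | iter j=0: | v := 12 | iter j=1: | v := 12 | iter i=5: | v := 15 | iter j=0: | v := 15 | iter j=1: | v := 15 | iter i=6: | v := 18 | iter j=0: | v := 18 | iter j=1: | v := 18 | p := -9 | result 9
0 != 9, so the rewrite changes behavior.
verdict: not equivalent; witness: x=-2, y=-2, z=3


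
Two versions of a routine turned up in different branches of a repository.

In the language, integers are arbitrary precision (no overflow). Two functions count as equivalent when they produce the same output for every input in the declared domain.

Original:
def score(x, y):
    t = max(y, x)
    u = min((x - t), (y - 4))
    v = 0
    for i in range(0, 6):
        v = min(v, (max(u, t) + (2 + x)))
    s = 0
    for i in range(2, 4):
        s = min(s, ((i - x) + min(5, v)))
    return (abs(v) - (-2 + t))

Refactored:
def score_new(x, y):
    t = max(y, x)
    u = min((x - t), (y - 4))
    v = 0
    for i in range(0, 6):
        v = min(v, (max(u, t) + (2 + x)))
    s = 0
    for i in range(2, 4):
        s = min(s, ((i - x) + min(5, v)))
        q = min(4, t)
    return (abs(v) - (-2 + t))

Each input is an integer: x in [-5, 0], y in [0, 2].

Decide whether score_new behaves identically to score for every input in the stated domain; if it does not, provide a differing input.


Comparing the listings, the differences include: statement counts differ, min/max/abs usage differs, local variable names differ, constant usage differs.
Tracing x=0, y=0: score: t becomes 0; next u becomes -4; next v becomes 0; next at i=0:; next v becomes 0; next at i=1:; next v becomes 0; next at i=2:; next v becomes 0; next at i=3:; next v becomes 0; next at i=4:; next v becomes 0; next at i=5:; next v becomes 0; next s becomes 0; next at i=2:; next s becomes 0; next at i=3:; next s becomes 0; next final value 2 | score_new: t becomes 0; next u becomes -4; next v becomes 0; next at i=0:; next v becomes 0; next at i=1:; next v becomes 0; next at i=2:; next v becomes 0; next at i=3:; next v becomes 0; next at i=4:; next v becomes 0; next at i=5:; next v becomes 0; next s becomes 0; next at i=2:; next s becomes 0; next q becomes 0; next at i=3:; next s becomes 0; next q becomes 0; next final value 2 — matching result 2.
Every one of the 18 inputs gives matching results.
verdict: equivalent


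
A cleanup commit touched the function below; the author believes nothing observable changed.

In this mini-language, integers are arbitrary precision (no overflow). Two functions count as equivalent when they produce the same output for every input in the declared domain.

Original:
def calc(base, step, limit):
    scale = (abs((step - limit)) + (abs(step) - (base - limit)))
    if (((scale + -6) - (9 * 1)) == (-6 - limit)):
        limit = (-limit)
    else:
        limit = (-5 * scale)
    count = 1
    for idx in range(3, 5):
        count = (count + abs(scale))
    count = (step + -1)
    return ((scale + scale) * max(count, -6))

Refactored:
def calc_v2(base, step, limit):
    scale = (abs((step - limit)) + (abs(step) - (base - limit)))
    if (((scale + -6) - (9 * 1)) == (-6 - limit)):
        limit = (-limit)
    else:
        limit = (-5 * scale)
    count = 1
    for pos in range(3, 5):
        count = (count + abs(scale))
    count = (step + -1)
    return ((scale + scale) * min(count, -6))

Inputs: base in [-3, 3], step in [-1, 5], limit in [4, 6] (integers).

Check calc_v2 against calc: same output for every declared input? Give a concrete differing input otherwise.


Evaluate both at base=-3, step=-1, limit=4.
calc: scale = 13; (((scale + -6) - (9 * 1)) == (-6 - limit)) -> false; limit = -65; count = 1; [idx=3]; count = 14; [idx=4]; count = 27; count = -2; return -52
calc_v2: scale = 13; (((scale + -6) - (9 * 1)) == (-6 - limit)) -> false; limit = -65; count = 1; [pos=3]; count = 14; [pos=4]; count = 27; count = -2; return -156
-52 != -156, so the rewrite changes behavior.
verdict: not equivalent; witness: base=-3, step=-1, limit=4


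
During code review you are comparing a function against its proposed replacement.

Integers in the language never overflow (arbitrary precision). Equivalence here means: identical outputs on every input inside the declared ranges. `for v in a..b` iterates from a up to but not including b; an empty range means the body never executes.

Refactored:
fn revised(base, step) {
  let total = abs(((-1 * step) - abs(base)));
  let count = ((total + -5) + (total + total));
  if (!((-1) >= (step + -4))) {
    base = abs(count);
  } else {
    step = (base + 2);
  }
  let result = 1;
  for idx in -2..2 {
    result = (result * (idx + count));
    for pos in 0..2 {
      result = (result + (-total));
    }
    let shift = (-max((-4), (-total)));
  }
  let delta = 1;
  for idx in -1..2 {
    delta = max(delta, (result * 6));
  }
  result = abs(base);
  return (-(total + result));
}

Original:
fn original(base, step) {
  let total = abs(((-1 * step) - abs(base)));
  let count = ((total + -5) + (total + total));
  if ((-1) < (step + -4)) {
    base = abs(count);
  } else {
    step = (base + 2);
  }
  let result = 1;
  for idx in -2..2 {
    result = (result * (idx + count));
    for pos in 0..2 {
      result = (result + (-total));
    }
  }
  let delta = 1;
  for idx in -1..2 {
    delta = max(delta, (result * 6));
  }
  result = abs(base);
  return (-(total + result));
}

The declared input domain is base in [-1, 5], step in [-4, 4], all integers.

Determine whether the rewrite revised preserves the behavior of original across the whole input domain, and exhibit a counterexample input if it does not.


The two versions differ — the changes include local variable names differ; constant usage differs; comparison usage differs; statement counts differ; boolean connective usage differs; min/max/abs usage differs.
One worked example (base=0, step=3) — original: total becomes 3; next count becomes 4; next ((-1) < (step + -4)) evaluates to false; next step becomes 2; next result becomes 1; next at idx=-2:; next result becomes 2; next at pos=0:; next result becomes -1; next at pos=1:; next result becomes -4; next at idx=-1:; next result becomes -12; next at pos=0:; next result becomes -15; next at pos=1:; next result becomes -18; next at idx=0:; next result becomes -72; next at pos=0:; next result becomes -75; next at pos=1:; next result becomes -78; next at idx=1:; next result becomes -390; next at pos=0:; next result becomes -393; next at pos=1:; next result becomes -396; next delta becomes 1; next at idx=-1:; next delta becomes 1; next at idx=0:; next delta becomes 1; next at idx=1:; next delta becomes 1; next result becomes 0; next final value -3; revised: total becomes 3; next count becomes 4; next (!((-1) >= (step + -4))) evaluates to false; next step becomes 2; next result becomes 1; next at idx=-2:; next result becomes 2; next at pos=0:; next result becomes -1; next at pos=1:; next result becomes -4; next shift becomes 3; next at idx=-1:; next result becomes -12; next at pos=0:; next result becomes -15; next at pos=1:; next result becomes -18; next shift becomes 3; next at idx=0:; next result becomes -72; next at pos=0:; next result becomes -75; next at pos=1:; next result becomes -78; next shift becomes 3; next at idx=1:; next result becomes -390; next at pos=0:; next result becomes -393; next at pos=1:; next result becomes -396; next shift becomes 3; next delta becomes 1; next at idx=-1:; next delta becomes 1; next at idx=0:; next delta becomes 1; next at idx=1:; next delta becomes 1; next result becomes 0; next final value -3; agreement on -3.
Across all 63 domain points the two functions coincide.
verdict: equivalent


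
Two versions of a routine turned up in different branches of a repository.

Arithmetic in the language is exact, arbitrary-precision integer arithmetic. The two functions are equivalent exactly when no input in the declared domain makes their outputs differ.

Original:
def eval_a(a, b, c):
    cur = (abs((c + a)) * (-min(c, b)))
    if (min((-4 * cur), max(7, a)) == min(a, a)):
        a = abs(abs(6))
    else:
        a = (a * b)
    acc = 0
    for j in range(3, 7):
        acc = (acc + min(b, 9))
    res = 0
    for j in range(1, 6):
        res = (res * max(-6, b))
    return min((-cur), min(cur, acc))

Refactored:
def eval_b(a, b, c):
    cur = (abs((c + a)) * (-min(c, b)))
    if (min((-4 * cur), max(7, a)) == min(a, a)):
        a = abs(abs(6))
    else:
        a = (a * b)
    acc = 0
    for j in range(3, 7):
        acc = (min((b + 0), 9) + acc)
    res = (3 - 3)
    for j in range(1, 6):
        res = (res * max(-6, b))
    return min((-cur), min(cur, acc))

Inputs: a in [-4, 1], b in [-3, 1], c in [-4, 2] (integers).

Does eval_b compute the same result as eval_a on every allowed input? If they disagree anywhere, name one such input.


Although arithmetic usage differs, plus constant usage differs, 210/210 inputs agree.
verdict: equivalent


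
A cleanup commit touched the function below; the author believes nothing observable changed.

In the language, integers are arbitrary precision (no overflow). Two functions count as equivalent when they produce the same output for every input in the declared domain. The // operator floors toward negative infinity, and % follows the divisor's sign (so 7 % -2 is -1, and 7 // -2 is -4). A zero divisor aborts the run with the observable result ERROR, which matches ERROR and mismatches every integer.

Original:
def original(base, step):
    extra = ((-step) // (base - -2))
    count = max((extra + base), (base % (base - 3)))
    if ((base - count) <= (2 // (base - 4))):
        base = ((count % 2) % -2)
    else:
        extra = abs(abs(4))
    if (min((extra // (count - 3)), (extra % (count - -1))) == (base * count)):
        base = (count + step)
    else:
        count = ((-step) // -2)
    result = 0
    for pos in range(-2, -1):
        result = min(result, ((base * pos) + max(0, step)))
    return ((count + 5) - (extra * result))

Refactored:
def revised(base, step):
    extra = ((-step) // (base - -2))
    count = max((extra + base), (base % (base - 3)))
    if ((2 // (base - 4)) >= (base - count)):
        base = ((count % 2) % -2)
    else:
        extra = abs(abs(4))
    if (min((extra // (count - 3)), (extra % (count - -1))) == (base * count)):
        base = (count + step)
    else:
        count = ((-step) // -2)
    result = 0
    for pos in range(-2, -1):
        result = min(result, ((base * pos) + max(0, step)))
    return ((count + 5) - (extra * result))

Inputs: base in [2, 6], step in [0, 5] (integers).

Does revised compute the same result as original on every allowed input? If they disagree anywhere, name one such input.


This is a faithful refactor — comparison usage differs, but the computed results match everywhere.
As a probe, take base=6, step=4: original runs extra becomes -1; next count becomes 5; next ((base - count) <= (2 // (base - 4))) evaluates to true; next base becomes -1; next (min((extra // (count - 3)), (extra % (count - -1))) == (base * count)) evaluates to false; next count becomes 2; next result becomes 0; next at pos=-2:; next result becomes 0; next final value 7; revised runs extra becomes -1; next count becomes 5; next ((2 // (base - 4)) >= (base - count)) evaluates to true; next base becomes -1; next (min((extra // (count - 3)), (extra % (count - -1))) == (base * count)) evaluates to false; next count becomes 2; next result becomes 0; next at pos=-2:; next result becomes 0; next final value 7; both end at 7.
An exhaustive pass over the 30 declared inputs shows identical outputs.
verdict: equivalent


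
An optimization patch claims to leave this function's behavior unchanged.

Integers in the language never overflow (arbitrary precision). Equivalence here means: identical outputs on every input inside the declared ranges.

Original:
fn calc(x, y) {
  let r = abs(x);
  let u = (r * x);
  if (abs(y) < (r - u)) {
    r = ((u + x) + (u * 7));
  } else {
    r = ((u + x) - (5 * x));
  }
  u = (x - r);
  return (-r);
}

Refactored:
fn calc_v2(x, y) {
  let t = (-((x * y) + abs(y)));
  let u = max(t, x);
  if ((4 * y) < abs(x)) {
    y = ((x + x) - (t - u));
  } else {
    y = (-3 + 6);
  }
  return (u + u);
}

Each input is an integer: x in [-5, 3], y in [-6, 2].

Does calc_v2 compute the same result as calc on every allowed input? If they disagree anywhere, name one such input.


x=-5, y=-6 yields 205 from calc but -10 from calc_v2.
verdict: not equivalent; witness: x=-5, y=-6


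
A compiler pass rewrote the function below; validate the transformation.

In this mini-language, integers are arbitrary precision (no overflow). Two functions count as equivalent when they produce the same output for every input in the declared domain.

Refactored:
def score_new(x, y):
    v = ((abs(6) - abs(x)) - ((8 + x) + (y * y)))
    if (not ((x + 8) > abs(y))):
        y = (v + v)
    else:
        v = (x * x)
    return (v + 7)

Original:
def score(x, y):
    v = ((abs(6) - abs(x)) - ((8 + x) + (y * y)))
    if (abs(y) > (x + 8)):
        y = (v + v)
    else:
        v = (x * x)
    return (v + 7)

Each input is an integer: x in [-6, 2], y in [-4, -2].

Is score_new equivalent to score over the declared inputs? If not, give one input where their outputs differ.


Run the pair on x=-6, y=-2.
score: v = -6; (abs(y) > (x + 8)) -> false; v = 36; return 43
score_new: v = -6; (not ((x + 8) > abs(y))) -> true; y = -12; return 1
43 and 1 differ, so these are not the same function on this domain.
verdict: not equivalent; witness: x=-6, y=-2


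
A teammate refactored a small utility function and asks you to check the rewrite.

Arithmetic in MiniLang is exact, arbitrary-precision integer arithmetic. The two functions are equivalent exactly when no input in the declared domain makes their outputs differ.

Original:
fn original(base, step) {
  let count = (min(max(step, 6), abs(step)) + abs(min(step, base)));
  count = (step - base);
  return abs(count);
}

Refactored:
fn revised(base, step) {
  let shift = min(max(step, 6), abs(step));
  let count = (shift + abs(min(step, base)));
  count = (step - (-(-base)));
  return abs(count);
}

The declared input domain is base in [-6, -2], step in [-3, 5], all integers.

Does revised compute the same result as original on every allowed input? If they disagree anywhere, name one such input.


Equivalent — the differences include local variable names differ, statement counts differ, yet no declared input distinguishes the two.
Spot check at base=-5, step=3 — original: count = 8; count = 8; return 8. revised: shift = 3; count = 8; count = 8; return 8. Both give 8.
Across all 45 domain points the two functions coincide.
verdict: equivalent


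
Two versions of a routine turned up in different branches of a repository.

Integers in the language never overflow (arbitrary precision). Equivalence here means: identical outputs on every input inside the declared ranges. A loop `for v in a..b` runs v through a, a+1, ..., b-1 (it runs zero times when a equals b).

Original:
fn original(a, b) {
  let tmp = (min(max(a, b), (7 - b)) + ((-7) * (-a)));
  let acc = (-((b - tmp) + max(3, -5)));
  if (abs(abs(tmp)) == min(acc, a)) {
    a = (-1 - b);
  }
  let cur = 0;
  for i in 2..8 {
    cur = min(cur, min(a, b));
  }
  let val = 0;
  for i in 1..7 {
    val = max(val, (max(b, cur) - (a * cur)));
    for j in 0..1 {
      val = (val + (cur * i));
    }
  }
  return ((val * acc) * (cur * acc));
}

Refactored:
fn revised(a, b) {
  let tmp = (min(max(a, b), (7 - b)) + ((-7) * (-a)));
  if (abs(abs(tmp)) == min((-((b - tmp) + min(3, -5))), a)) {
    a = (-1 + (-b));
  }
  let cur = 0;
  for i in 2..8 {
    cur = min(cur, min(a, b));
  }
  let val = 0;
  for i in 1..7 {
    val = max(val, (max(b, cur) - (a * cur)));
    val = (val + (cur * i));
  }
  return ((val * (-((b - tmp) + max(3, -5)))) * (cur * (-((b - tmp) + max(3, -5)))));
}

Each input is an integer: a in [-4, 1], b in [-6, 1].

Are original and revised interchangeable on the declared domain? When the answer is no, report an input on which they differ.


a=0, b=-2 yields 28 from original but 24 from revised.
verdict: not equivalent; witness: a=0, b=-2


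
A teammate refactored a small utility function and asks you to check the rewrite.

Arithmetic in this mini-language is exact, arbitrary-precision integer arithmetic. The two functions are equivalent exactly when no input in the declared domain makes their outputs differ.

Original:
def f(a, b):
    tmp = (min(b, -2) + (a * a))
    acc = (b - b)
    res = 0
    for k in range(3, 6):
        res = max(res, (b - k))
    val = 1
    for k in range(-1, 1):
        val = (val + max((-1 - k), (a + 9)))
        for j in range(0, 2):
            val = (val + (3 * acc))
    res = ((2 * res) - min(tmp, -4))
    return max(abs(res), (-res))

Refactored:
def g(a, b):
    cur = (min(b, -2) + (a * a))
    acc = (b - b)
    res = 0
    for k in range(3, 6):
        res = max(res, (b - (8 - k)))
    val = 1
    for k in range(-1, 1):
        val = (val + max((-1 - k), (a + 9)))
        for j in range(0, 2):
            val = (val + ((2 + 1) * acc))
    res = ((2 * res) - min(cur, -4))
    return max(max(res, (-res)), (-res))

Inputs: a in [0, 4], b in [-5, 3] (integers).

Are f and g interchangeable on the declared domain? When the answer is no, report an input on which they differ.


Behavior is preserved: although constant usage differs, plus min/max/abs usage differs, plus arithmetic usage differs, plus local variable names differ, the outputs never diverge.
Tracing a=0, b=0: f: tmp becomes -2; next acc becomes 0; next res becomes 0; next at k=3:; next res becomes 0; next at k=4:; next res becomes 0; next at k=5:; next res becomes 0; next val becomes 1; next at k=-1:; next val becomes 10; next at j=0:; next val becomes 10; next at j=1:; next val becomes 10; next at k=0:; next val becomes 19; next at j=0:; next val becomes 19; next at j=1:; next val becomes 19; next res becomes 4; next final value 4 | g: cur becomes -2; next acc becomes 0; next res becomes 0; next at k=3:; next res becomes 0; next at k=4:; next res becomes 0; next at k=5:; next res becomes 0; next val becomes 1; next at k=-1:; next val becomes 10; next at j=0:; next val becomes 10; next at j=1:; next val becomes 10; next at k=0:; next val becomes 19; next at j=0:; next val becomes 19; next at j=1:; next val becomes 19; next res becomes 4; next final value 4 — matching result 4.
Checked all 45 inputs in the declared domain: the outputs agree on every one.
verdict: equivalent


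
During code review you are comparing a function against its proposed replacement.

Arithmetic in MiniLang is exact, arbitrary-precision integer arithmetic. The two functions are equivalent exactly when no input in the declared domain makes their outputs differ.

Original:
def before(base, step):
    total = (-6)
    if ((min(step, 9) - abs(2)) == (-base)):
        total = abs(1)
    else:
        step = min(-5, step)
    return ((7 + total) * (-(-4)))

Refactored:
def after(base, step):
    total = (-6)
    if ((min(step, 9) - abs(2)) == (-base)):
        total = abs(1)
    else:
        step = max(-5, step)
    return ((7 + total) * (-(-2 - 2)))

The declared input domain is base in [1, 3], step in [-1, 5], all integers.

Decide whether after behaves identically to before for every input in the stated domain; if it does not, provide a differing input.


Equivalent. The suspicious edit (`min(-5, step)` became `max(-5, step)`) never changes the result for any input inside the declared domain.
Every one of the 21 inputs gives matching results.
Tracing base=2, step=3: before: total = -6; ((min(step, 9) - abs(2)) == (-base)) -> false; step = -5; return 4 | after: total = -6; ((min(step, 9) - abs(2)) == (-base)) -> false; step = 3; return 4 — matching result 4.
verdict: equivalent


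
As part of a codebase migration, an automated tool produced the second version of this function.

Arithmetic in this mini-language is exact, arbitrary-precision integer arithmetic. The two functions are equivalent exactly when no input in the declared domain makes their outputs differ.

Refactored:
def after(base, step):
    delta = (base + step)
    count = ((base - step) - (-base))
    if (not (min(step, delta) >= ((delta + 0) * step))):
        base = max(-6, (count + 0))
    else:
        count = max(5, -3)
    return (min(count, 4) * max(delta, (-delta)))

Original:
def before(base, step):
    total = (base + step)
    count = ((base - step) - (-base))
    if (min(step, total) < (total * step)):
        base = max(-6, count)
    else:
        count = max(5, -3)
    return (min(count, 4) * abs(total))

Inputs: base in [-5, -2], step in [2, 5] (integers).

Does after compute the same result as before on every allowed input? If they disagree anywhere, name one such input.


The two versions differ — the changes include local variable names differ; also arithmetic usage differs; also boolean connective usage differs; also min/max/abs usage differs; also constant usage differs; also comparison usage differs.
One worked example (base=-2, step=4) — before: total=2, then count=-8, then (min(step, total) < (total * step)) is true, then base=-6, then returns -16; after: delta=2, then count=-8, then (not (min(step, delta) >= ((delta + 0) * step))) is true, then base=-6, then returns -16; agreement on -16.
An exhaustive pass over the 16 declared inputs shows identical outputs.
verdict: equivalent


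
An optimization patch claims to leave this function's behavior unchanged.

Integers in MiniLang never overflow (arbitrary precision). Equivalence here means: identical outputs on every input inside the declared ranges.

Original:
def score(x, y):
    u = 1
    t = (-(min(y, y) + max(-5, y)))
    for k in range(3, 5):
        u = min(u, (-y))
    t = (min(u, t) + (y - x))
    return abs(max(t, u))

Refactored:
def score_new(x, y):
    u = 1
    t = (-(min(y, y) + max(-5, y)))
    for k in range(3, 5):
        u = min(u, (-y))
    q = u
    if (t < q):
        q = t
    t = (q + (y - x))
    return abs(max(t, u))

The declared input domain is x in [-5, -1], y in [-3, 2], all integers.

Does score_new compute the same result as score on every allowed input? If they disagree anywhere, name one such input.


Comparing the listings, the differences include: local variable names differ, and branching structure differs, and min/max/abs usage differs, and statement counts differ, and comparison usage differs.
One worked example (x=-2, y=2) — score: u=1, then t=-4, then (k=3), then u=-2, then (k=4), then u=-2, then t=0, then returns 0; score_new: u=1, then t=-4, then (k=3), then u=-2, then (k=4), then u=-2, then q=-2, then (t < q) is true, then q=-4, then t=0, then returns 0; agreement on 0.
Every one of the 30 inputs gives matching results.
verdict: equivalent


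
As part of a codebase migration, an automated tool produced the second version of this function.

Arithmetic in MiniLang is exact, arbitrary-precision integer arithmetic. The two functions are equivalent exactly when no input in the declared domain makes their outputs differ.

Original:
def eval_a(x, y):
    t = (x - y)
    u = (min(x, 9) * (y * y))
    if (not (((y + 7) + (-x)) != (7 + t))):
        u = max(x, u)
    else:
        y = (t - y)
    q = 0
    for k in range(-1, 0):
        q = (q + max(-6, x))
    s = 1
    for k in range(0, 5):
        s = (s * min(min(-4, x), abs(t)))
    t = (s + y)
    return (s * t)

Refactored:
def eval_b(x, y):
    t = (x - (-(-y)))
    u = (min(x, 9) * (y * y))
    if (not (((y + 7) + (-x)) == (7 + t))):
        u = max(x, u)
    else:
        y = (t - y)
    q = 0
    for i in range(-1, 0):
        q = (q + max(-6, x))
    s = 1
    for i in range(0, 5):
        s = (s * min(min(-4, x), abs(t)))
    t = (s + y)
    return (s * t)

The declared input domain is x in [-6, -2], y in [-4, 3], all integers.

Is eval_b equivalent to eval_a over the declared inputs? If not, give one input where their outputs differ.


The rewrite breaks on x=-6, y=-4, where the results are 60450624 and 60497280.
eval_a: t=-2, then u=-96, then (not (((y + 7) + (-x)) != (7 + t))) is false, then y=2, then q=0, then (k=-1), then q=-6, then s=1, then (k=0), then s=-6, then (k=1), then s=36, then (k=2), then s=-216, then (k=3), then s=1296, then (k=4), then s=-7776, then t=-7774, then returns 60450624
eval_b: t=-2, then u=-96, then (not (((y + 7) + (-x)) == (7 + t))) is true, then u=-6, then q=0, then (i=-1), then q=-6, then s=1, then (i=0), then s=-6, then (i=1), then s=36, then (i=2), then s=-216, then (i=3), then s=1296, then (i=4), then s=-7776, then t=-7780, then returns 60497280
verdict: not equivalent; witness: x=-6, y=-4


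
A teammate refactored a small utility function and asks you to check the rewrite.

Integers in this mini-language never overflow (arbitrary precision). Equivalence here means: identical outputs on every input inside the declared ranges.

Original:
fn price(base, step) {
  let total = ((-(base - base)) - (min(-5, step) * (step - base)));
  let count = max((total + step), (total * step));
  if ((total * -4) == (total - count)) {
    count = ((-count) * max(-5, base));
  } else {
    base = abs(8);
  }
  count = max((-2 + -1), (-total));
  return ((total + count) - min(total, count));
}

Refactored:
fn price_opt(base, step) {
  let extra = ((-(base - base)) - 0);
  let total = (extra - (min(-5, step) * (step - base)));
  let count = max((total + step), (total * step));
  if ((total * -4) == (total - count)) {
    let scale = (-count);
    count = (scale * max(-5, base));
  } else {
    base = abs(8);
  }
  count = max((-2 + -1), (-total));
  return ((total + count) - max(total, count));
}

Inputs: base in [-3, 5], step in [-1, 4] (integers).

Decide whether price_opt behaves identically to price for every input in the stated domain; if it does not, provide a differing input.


base=-3, step=-1 yields 10 from price but -3 from price_opt.
verdict: not equivalent; witness: base=-3, step=-1


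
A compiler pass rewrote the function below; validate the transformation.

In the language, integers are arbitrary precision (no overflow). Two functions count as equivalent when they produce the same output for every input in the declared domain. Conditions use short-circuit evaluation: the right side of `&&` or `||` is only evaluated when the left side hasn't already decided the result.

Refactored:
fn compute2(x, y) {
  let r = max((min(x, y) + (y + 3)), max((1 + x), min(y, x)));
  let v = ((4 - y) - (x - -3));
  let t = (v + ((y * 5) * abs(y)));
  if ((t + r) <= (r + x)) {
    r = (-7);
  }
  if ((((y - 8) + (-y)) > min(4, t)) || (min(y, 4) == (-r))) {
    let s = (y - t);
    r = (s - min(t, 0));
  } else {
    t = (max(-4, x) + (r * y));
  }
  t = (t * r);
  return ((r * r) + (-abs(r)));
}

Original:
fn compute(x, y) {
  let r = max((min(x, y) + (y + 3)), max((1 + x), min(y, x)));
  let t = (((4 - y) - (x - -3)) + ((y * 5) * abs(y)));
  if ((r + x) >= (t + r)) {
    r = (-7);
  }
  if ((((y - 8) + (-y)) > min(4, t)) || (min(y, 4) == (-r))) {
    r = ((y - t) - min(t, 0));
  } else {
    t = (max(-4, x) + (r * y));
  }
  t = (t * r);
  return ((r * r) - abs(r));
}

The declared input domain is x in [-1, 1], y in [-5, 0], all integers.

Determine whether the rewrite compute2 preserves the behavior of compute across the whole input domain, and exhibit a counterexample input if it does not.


This is a faithful refactor — arithmetic usage differs, plus statement counts differ, plus local variable names differ, plus comparison usage differs, but the computed results match everywhere.
Spot check at x=-1, y=-3 — compute: r=0, then t=-40, then ((r + x) >= (t + r)) is true, then r=-7, then ((((y - 8) + (-y)) > min(4, t)) || (min(y, 4) == (-r))) is true, then r=77, then t=-3080, then returns 5852. compute2: r=0, then v=5, then t=-40, then ((t + r) <= (r + x)) is true, then r=-7, then ((((y - 8) + (-y)) > min(4, t)) || (min(y, 4) == (-r))) is true, then s=37, then r=77, then t=-3080, then returns 5852. Both give 5852.
An exhaustive pass over the 18 declared inputs shows identical outputs.
verdict: equivalent


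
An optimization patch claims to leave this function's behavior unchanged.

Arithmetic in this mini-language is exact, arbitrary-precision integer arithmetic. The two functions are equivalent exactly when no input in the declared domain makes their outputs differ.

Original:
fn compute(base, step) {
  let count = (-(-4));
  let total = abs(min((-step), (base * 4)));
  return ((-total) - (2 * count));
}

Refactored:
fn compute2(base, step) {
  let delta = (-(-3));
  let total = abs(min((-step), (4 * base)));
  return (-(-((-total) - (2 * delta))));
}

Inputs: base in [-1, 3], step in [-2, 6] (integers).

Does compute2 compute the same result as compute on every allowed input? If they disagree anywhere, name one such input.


Take base=-1, step=-2.
compute: count=4, then total=4, then returns -12
compute2: delta=3, then total=4, then returns -10
-12 vs -10 — the two versions disagree here.
verdict: not equivalent; witness: base=-1, step=-2


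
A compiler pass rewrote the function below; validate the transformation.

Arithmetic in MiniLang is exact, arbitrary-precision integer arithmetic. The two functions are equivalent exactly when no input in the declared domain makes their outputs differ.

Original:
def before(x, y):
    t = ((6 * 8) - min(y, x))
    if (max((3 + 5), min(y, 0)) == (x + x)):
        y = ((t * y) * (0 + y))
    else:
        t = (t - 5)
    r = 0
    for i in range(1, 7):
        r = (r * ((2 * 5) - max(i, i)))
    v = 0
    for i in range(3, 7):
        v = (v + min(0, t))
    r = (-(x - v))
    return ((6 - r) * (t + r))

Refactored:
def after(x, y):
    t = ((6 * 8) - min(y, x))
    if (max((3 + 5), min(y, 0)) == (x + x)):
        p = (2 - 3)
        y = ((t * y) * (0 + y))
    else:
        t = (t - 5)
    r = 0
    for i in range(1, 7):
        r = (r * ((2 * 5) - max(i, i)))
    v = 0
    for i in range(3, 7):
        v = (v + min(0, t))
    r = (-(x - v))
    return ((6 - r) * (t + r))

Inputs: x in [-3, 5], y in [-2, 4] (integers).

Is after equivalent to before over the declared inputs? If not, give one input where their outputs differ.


Changes here: statement counts differ, and local variable names differ, and constant usage differs, and arithmetic usage differs; the full 63-point sweep finds no disagreement.
verdict: equivalent


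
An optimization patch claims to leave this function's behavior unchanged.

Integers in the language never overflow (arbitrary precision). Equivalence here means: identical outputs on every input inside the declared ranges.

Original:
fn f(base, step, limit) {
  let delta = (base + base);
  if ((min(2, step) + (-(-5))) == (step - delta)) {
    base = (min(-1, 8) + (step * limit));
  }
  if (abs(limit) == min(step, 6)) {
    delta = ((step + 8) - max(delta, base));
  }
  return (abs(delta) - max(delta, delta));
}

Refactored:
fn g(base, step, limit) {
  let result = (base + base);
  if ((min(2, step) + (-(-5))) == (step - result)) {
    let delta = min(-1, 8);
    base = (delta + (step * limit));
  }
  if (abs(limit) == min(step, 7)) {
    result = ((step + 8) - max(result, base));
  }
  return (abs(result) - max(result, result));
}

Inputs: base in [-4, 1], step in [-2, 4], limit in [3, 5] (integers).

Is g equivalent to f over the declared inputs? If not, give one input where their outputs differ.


Equivalent. The one real change (`6` became `7`) has no effect anywhere in the declared ranges.
Every one of the 126 inputs gives matching results.
As a probe, take base=-4, step=-2, limit=3: f runs delta := -8 | ((min(2, step) + (-(-5))) == (step - delta)): false | (abs(limit) == min(step, 6)): false | result 16; g runs result := -8 | ((min(2, step) + (-(-5))) == (step - result)): false | (abs(limit) == min(step, 7)): false | result 16; both end at 16.
verdict: equivalent


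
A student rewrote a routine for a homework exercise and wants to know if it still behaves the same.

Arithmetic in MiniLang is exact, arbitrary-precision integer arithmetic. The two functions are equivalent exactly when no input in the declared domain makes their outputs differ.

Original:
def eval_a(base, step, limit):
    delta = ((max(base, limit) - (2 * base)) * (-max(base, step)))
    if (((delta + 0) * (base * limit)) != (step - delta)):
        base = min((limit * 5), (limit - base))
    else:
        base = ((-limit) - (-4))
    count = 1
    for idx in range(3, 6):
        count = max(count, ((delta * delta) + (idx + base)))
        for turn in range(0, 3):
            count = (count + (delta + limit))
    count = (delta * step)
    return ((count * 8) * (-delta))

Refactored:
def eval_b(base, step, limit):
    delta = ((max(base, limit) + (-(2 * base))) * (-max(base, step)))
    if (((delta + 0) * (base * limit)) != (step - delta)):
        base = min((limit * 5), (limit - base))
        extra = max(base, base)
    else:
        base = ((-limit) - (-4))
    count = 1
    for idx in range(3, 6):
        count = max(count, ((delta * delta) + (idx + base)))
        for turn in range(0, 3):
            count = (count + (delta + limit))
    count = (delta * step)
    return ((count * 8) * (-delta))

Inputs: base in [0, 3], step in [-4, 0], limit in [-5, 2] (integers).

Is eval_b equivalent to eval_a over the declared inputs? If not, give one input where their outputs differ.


Side by side, the visible changes include: statement counts differ, and local variable names differ, and min/max/abs usage differs, and arithmetic usage differs.
Tracing base=3, step=-4, limit=-1: eval_a: delta becomes 9; next (((delta + 0) * (base * limit)) != (step - delta)) evaluates to true; next base becomes -5; next count becomes 1; next at idx=3:; next count becomes 79; next at turn=0:; next count becomes 87; next at turn=1:; next count becomes 95; next at turn=2:; next count becomes 103; next at idx=4:; next count becomes 103; next at turn=0:; next count becomes 111; next at turn=1:; next count becomes 119; next at turn=2:; next count becomes 127; next at idx=5:; next count becomes 127; next at turn=0:; next count becomes 135; next at turn=1:; next count becomes 143; next at turn=2:; next count becomes 151; next count becomes -36; next final value 2592 | eval_b: delta becomes 9; next (((delta + 0) * (base * limit)) != (step - delta)) evaluates to true; next base becomes -5; next extra becomes -5; next count becomes 1; next at idx=3:; next count becomes 79; next at turn=0:; next count becomes 87; next at turn=1:; next count becomes 95; next at turn=2:; next count becomes 103; next at idx=4:; next count becomes 103; next at turn=0:; next count becomes 111; next at turn=1:; next count becomes 119; next at turn=2:; next count becomes 127; next at idx=5:; next count becomes 127; next at turn=0:; next count becomes 135; next at turn=1:; next count becomes 143; next at turn=2:; next count becomes 151; next count becomes -36; next final value 2592 — matching result 2592.
An exhaustive pass over the 160 declared inputs shows identical outputs.
verdict: equivalent


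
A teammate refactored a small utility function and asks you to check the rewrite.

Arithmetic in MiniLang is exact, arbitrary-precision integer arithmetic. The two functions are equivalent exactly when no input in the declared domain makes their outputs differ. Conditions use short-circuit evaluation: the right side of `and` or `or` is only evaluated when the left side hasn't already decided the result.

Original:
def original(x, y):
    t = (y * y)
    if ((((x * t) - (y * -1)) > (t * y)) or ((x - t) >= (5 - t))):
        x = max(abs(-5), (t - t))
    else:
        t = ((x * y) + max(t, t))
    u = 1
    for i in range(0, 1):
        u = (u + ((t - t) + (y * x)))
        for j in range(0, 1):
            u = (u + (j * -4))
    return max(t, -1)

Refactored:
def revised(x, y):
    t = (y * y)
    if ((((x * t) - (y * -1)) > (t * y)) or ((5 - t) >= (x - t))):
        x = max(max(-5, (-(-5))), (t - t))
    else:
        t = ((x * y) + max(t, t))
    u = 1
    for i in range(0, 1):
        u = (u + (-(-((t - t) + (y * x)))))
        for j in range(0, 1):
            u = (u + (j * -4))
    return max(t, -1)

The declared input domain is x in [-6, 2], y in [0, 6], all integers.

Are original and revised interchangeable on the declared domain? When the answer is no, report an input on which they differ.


Not equivalent: x=-6, y=1 separates them (-1 vs 1).
original: t := 1 | ((((x * t) - (y * -1)) > (t * y)) or ((x - t) >= (5 - t))): false | t := -5 | u := 1 | iter i=0: | u := -5 | iter j=0: | u := -5 | result -1
revised: t := 1 | ((((x * t) - (y * -1)) > (t * y)) or ((5 - t) >= (x - t))): true | x := 5 | u := 1 | iter i=0: | u := 6 | iter j=0: | u := 6 | result 1
verdict: not equivalent; witness: x=-6, y=1


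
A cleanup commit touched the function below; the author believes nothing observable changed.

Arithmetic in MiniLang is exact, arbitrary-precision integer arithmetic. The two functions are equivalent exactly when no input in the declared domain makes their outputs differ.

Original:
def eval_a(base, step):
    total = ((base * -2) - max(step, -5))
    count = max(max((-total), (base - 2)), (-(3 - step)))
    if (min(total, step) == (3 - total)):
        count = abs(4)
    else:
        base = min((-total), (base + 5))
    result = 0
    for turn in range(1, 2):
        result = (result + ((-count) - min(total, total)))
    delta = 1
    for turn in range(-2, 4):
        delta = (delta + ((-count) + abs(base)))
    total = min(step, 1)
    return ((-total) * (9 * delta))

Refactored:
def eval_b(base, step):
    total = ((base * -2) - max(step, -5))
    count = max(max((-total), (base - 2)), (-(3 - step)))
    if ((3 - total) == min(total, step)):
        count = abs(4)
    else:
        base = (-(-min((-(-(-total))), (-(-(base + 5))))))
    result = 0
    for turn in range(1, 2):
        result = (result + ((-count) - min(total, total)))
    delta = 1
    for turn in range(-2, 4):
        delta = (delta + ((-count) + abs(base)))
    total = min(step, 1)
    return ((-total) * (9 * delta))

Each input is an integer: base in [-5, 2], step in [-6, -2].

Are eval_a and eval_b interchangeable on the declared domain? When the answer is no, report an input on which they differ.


This is a faithful refactor — same computation, different form, but the computed results match everywhere.
As a probe, take base=-5, step=-5: eval_a runs total=15, then count=-7, then (min(total, step) == (3 - total)) is false, then base=-15, then result=0, then (turn=1), then result=-8, then delta=1, then (turn=-2), then delta=23, then (turn=-1), then delta=45, then (turn=0), then delta=67, then (turn=1), then delta=89, then (turn=2), then delta=111, then (turn=3), then delta=133, then total=-5, then returns 5985; eval_b runs total=15, then count=-7, then ((3 - total) == min(total, step)) is false, then base=-15, then result=0, then (turn=1), then result=-8, then delta=1, then (turn=-2), then delta=23, then (turn=-1), then delta=45, then (turn=0), then delta=67, then (turn=1), then delta=89, then (turn=2), then delta=111, then (turn=3), then delta=133, then total=-5, then returns 5985; both end at 5985.
Sweeping the whole domain (40 inputs) finds no disagreement.
verdict: equivalent
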